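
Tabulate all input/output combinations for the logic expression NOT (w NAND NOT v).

v | w | Output
--------------
0 | 0 | 0
0 | 1 | 1
1 | 0 | 0
1 | 1 | 0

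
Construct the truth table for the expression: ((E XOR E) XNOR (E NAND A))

E | A | Output
--------------
0 | 0 | 0
0 | 1 | 0
1 | 0 | 0
1 | 1 | 1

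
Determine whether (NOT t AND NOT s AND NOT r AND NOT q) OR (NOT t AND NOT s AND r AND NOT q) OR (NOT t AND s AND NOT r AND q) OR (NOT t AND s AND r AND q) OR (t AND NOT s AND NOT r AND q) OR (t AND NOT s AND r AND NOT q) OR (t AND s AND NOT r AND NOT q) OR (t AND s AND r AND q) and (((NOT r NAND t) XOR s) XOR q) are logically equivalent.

Yes, they are equivalent — the two output columns agree on all 16 assignments:
t | s | r | q | Expression 1 | Expression 2
-------------------------------------------
0 | 0 | 0 | 0 | 1 | 1
0 | 0 | 0 | 1 | 0 | 0
0 | 0 | 1 | 0 | 1 | 1
0 | 0 | 1 | 1 | 0 | 0
0 | 1 | 0 | 0 | 0 | 0
0 | 1 | 0 | 1 | 1 | 1
0 | 1 | 1 | 0 | 0 | 0
0 | 1 | 1 | 1 | 1 | 1
1 | 0 | 0 | 0 | 0 | 0
1 | 0 | 0 | 1 | 1 | 1
1 | 0 | 1 | 0 | 1 | 1
1 | 0 | 1 | 1 | 0 | 0
1 | 1 | 0 | 0 | 1 | 1
1 | 1 | 0 | 1 | 0 | 0
1 | 1 | 1 | 0 | 0 | 0
1 | 1 | 1 | 1 | 1 | 1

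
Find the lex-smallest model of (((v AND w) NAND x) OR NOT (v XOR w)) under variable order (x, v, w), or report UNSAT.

x=0, v=0, w=0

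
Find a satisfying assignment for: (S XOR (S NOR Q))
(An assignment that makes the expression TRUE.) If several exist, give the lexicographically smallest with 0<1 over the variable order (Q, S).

Q=0, S=0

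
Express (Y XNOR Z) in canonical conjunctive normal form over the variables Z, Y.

(Z OR NOT Y) AND (NOT Z OR Y)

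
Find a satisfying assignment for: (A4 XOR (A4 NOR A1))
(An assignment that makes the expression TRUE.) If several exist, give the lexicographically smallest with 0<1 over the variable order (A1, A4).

A1=0, A4=0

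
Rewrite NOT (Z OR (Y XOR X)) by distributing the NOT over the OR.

NOT Z AND NOT (Y XOR X)
De Morgan's: NOT(OR of terms) = AND of negations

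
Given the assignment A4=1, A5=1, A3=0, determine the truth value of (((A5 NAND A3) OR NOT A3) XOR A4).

Substituting: (((1 NAND 0) OR NOT 0) XOR 1)
= 0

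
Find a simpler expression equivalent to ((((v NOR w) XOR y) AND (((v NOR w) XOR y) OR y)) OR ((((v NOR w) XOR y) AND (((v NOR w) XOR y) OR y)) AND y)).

By absorption (E OR (E AND v) = E) then absorption (E AND (E OR v) = E):
= ((v NOR w) XOR y)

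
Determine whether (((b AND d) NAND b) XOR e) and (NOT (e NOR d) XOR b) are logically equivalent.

No. Counterexample: with e=0, d=0, b=0, Expression 1 = 1 but Expression 2 = 0.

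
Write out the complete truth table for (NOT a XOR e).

e | a | Output
--------------
0 | 0 | 1
0 | 1 | 0
1 | 0 | 0
1 | 1 | 1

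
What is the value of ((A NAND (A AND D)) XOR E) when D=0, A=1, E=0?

Substituting: ((1 NAND (1 AND 0)) XOR 0)
= 1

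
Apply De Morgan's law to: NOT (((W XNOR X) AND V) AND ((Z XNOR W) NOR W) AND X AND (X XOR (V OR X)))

NOT ((W XNOR X) AND V) OR NOT ((Z XNOR W) NOR W) OR NOT X OR NOT (X XOR (V OR X))
De Morgan's: NOT(AND of terms) = OR of negations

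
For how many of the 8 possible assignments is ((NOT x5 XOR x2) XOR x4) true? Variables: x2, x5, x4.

Satisfying assignments: (0,0,0), (0,1,1), (1,0,1), (1,1,0)
Count: 4 out of 8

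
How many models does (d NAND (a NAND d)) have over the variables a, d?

Satisfying assignments: (0,0), (1,0), (1,1)
Count: 3 out of 4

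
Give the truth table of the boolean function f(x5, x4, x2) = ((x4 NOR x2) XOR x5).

x5 | x4 | x2 | Output
---------------------
0 | 0 | 0 | 1
0 | 0 | 1 | 0
0 | 1 | 0 | 0
0 | 1 | 1 | 0
1 | 0 | 0 | 0
1 | 0 | 1 | 1
1 | 1 | 0 | 1
1 | 1 | 1 | 1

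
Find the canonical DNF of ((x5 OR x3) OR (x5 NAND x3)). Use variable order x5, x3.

(NOT x5 AND NOT x3) OR (NOT x5 AND x3) OR (x5 AND NOT x3) OR (x5 AND x3)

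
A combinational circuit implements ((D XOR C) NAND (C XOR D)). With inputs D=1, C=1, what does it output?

Substituting: ((1 XOR 1) NAND (1 XOR 1))
= 1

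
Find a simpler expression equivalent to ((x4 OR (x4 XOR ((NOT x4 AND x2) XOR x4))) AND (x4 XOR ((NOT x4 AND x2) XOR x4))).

By absorption (E AND (E OR v) = E) then XOR self-cancellation ((E XOR v) XOR v = E):
= (NOT x4 AND x2)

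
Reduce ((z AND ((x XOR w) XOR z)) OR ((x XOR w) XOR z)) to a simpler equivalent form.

By absorption (E OR (E AND v) = E):
= ((x XOR w) XOR z)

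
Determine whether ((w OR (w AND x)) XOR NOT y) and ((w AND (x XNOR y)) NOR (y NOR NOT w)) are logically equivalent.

No. Counterexample: with w=0, y=1, x=0, Expression 1 = 0 but Expression 2 = 1.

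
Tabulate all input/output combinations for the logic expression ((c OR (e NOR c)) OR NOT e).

e | c | Output
--------------
0 | 0 | 1
0 | 1 | 1
1 | 0 | 0
1 | 1 | 1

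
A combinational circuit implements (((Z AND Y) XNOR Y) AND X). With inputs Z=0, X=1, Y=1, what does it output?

Substituting: (((0 AND 1) XNOR 1) AND 1)
= 0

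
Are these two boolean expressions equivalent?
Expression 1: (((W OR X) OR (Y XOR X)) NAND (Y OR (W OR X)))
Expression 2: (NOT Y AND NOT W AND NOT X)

Yes, they are equivalent — the two output columns agree on all 8 assignments:
Y | W | X | Expression 1 | Expression 2
---------------------------------------
0 | 0 | 0 | 1 | 1
0 | 0 | 1 | 0 | 0
0 | 1 | 0 | 0 | 0
0 | 1 | 1 | 0 | 0
1 | 0 | 0 | 0 | 0
1 | 0 | 1 | 0 | 0
1 | 1 | 0 | 0 | 0
1 | 1 | 1 | 0 | 0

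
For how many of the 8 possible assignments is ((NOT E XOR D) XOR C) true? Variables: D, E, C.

Satisfying assignments: (0,0,0), (0,1,1), (1,0,1), (1,1,0)
Count: 4 out of 8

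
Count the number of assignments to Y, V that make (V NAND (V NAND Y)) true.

Satisfying assignments: (0,0), (1,0), (1,1)
Count: 3 out of 4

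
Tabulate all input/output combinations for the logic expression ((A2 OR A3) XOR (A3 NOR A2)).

A2 | A3 | Output
----------------
0 | 0 | 1
0 | 1 | 1
1 | 0 | 1
1 | 1 | 1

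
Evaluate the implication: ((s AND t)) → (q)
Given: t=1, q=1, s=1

Antecedent ((s AND t)) = 1; consequent (q) = 1.
1 → 1 = 1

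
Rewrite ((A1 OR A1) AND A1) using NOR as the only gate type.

((((A1 NOR A1) NOR (A1 NOR A1)) NOR ((A1 NOR A1) NOR (A1 NOR A1))) NOR (A1 NOR A1))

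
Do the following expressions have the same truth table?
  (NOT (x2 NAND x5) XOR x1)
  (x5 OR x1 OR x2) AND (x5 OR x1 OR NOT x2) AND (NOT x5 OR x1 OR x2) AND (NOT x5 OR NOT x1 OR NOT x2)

Yes, they are equivalent — the two output columns agree on all 8 assignments:
x5 | x1 | x2 | Expression 1 | Expression 2
------------------------------------------
0 | 0 | 0 | 0 | 0
0 | 0 | 1 | 0 | 0
0 | 1 | 0 | 1 | 1
0 | 1 | 1 | 1 | 1
1 | 0 | 0 | 0 | 0
1 | 0 | 1 | 1 | 1
1 | 1 | 0 | 1 | 1
1 | 1 | 1 | 0 | 0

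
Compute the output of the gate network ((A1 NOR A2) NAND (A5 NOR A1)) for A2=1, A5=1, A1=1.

Substituting: ((1 NOR 1) NAND (1 NOR 1))
= 1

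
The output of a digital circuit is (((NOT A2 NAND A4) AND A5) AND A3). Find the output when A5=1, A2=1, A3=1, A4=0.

Substituting: (((NOT 1 NAND 0) AND 1) AND 1)
= 1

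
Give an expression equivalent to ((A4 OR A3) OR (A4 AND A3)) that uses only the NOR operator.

((((A4 NOR A3) NOR (A4 NOR A3)) NOR ((A4 NOR A4) NOR (A3 NOR A3))) NOR (((A4 NOR A3) NOR (A4 NOR A3)) NOR ((A4 NOR A4) NOR (A3 NOR A3))))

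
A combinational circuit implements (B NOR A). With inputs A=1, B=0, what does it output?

Substituting: (0 NOR 1)
= 0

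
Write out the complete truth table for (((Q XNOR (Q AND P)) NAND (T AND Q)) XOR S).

P | Q | S | T | Output
----------------------
0 | 0 | 0 | 0 | 1
0 | 0 | 0 | 1 | 1
0 | 0 | 1 | 0 | 0
0 | 0 | 1 | 1 | 0
0 | 1 | 0 | 0 | 1
0 | 1 | 0 | 1 | 1
0 | 1 | 1 | 0 | 0
0 | 1 | 1 | 1 | 0
1 | 0 | 0 | 0 | 1
1 | 0 | 0 | 1 | 1
1 | 0 | 1 | 0 | 0
1 | 0 | 1 | 1 | 0
1 | 1 | 0 | 0 | 1
1 | 1 | 0 | 1 | 0
1 | 1 | 1 | 0 | 0
1 | 1 | 1 | 1 | 1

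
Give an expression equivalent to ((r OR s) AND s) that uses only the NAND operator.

((((r NAND r) NAND (s NAND s)) NAND s) NAND (((r NAND r) NAND (s NAND s)) NAND s))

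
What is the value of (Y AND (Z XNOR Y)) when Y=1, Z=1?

Substituting: (1 AND (1 XNOR 1))
= 1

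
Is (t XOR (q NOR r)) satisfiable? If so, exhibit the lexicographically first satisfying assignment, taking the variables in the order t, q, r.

t=0, q=0, r=0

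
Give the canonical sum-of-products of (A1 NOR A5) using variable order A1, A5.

Σm(0) = (NOT A1 AND NOT A5)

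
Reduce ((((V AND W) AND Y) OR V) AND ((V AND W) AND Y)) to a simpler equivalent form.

By absorption (E AND (E OR v) = E):
= ((V AND W) AND Y)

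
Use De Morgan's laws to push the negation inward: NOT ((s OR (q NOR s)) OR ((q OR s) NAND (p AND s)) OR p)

NOT (s OR (q NOR s)) AND NOT ((q OR s) NAND (p AND s)) AND NOT p
De Morgan's: NOT(OR of terms) = AND of negations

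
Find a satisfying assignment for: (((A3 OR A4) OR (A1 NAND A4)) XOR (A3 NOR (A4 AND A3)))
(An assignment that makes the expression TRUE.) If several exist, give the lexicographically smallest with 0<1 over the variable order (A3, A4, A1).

A3=1, A4=0, A1=0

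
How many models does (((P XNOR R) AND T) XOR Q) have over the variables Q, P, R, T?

Satisfying assignments: (0,0,0,1), (0,1,1,1), (1,0,0,0), (1,0,1,0), (1,0,1,1), (1,1,0,0), (1,1,0,1), (1,1,1,0)
Count: 8 out of 16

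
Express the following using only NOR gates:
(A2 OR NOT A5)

((A2 NOR (A5 NOR A5)) NOR (A2 NOR (A5 NOR A5)))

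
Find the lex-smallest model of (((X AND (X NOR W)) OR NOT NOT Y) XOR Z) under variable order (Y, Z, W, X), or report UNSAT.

Y=0, Z=1, W=0, X=0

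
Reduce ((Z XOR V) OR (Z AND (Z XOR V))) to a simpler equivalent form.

By absorption (E OR (E AND v) = E):
= (Z XOR V)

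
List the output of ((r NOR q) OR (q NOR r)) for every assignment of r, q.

r | q | Output
--------------
0 | 0 | 1
0 | 1 | 0
1 | 0 | 0
1 | 1 | 0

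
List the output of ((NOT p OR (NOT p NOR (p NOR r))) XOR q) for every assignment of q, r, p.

q | r | p | Output
------------------
0 | 0 | 0 | 1
0 | 0 | 1 | 1
0 | 1 | 0 | 1
0 | 1 | 1 | 1
1 | 0 | 0 | 0
1 | 0 | 1 | 0
1 | 1 | 0 | 0
1 | 1 | 1 | 0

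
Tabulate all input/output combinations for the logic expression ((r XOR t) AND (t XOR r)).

r | t | Output
--------------
0 | 0 | 0
0 | 1 | 1
1 | 0 | 1
1 | 1 | 0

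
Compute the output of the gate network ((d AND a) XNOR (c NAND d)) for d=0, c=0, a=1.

Substituting: ((0 AND 1) XNOR (0 NAND 0))
= 0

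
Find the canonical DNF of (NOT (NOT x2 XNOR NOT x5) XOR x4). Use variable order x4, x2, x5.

(NOT x4 AND NOT x2 AND x5) OR (NOT x4 AND x2 AND NOT x5) OR (x4 AND NOT x2 AND NOT x5) OR (x4 AND x2 AND x5)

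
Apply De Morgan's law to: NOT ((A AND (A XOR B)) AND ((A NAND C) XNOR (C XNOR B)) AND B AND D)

NOT (A AND (A XOR B)) OR NOT ((A NAND C) XNOR (C XNOR B)) OR NOT B OR NOT D
De Morgan's: NOT(AND of terms) = OR of negations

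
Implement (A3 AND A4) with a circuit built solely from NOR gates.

((A3 NOR A3) NOR (A4 NOR A4))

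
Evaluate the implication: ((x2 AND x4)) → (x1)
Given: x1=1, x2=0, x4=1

Antecedent ((x2 AND x4)) = 0; consequent (x1) = 1.
0 → 1 = 1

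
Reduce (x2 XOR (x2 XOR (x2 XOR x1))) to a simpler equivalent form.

By XOR self-cancellation ((E XOR v) XOR v = E):
= (x2 XOR x1)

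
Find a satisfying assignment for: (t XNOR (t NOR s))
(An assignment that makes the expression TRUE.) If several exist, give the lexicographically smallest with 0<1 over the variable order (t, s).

t=0, s=1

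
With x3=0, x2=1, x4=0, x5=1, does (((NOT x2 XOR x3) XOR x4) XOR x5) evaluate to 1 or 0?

Substituting: (((NOT 1 XOR 0) XOR 0) XOR 1)
= 1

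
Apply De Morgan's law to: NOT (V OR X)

NOT V AND NOT X
De Morgan's: NOT(OR of terms) = AND of negations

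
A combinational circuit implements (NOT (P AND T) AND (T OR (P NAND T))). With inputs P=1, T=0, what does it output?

Substituting: (NOT (1 AND 0) AND (0 OR (1 NAND 0)))
= 1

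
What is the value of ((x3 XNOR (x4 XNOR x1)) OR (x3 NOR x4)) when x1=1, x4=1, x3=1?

Substituting: ((1 XNOR (1 XNOR 1)) OR (1 NOR 1))
= 1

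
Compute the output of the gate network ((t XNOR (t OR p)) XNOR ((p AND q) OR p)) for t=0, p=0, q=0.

Substituting: ((0 XNOR (0 OR 0)) XNOR ((0 AND 0) OR 0))
= 0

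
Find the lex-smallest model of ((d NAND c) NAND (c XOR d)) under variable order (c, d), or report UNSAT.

c=0, d=0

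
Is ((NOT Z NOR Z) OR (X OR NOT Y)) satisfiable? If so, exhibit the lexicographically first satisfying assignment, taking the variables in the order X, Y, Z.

X=0, Y=0, Z=0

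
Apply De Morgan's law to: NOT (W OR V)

NOT W AND NOT V
De Morgan's: NOT(OR of terms) = AND of negations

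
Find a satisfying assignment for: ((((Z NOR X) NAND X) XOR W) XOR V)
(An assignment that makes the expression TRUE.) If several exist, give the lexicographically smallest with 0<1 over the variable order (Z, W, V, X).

Z=0, W=0, V=0, X=0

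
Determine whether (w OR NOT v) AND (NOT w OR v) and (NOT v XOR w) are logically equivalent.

Yes, they are equivalent — the two output columns agree on all 4 assignments:
w | v | Expression 1 | Expression 2
-----------------------------------
0 | 0 | 1 | 1
0 | 1 | 0 | 0
1 | 0 | 0 | 0
1 | 1 | 1 | 1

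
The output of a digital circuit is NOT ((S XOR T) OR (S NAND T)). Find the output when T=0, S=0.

Substituting: NOT ((0 XOR 0) OR (0 NAND 0))
= 0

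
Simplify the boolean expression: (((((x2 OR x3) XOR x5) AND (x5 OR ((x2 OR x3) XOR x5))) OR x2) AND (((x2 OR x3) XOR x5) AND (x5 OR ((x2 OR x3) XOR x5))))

By absorption (E AND (E OR v) = E) then absorption (E AND (E OR v) = E):
= ((x2 OR x3) XOR x5)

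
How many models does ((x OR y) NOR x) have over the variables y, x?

Satisfying assignments: (0,0)
Count: 1 out of 4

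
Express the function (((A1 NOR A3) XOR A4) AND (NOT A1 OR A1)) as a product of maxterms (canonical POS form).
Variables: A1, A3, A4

ΠM(1, 2, 4, 6) = (A1 OR A3 OR NOT A4) AND (A1 OR NOT A3 OR A4) AND (NOT A1 OR A3 OR A4) AND (NOT A1 OR NOT A3 OR A4)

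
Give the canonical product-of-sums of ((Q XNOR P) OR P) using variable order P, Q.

ΠM(1) = (P OR NOT Q)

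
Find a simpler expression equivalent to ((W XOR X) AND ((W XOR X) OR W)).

By absorption (E AND (E OR v) = E):
= (W XOR X)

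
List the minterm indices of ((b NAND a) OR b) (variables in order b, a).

Σm(0, 1, 2, 3) = (NOT b AND NOT a) OR (NOT b AND a) OR (b AND NOT a) OR (b AND a)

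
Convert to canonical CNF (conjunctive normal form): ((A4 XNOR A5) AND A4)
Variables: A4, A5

(A4 OR A5) AND (A4 OR NOT A5) AND (NOT A4 OR A5)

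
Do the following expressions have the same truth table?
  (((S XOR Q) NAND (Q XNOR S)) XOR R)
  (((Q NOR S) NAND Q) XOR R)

Yes, they are equivalent — the two output columns agree on all 8 assignments:
Q | S | R | Expression 1 | Expression 2
---------------------------------------
0 | 0 | 0 | 1 | 1
0 | 0 | 1 | 0 | 0
0 | 1 | 0 | 1 | 1
0 | 1 | 1 | 0 | 0
1 | 0 | 0 | 1 | 1
1 | 0 | 1 | 0 | 0
1 | 1 | 0 | 1 | 1
1 | 1 | 1 | 0 | 0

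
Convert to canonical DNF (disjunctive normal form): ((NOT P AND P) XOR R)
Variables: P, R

(NOT P AND R) OR (P AND R)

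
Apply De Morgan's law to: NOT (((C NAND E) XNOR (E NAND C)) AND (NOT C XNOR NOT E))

NOT ((C NAND E) XNOR (E NAND C)) OR NOT (NOT C XNOR NOT E)
De Morgan's: NOT(AND of terms) = OR of negations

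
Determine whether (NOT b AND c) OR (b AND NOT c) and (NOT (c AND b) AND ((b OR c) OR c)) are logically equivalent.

Yes, they are equivalent — the two output columns agree on all 4 assignments:
b | c | Expression 1 | Expression 2
-----------------------------------
0 | 0 | 0 | 0
0 | 1 | 1 | 1
1 | 0 | 1 | 1
1 | 1 | 0 | 0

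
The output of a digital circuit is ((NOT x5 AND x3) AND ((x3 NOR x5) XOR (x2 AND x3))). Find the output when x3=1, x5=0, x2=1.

Substituting: ((NOT 0 AND 1) AND ((1 NOR 0) XOR (1 AND 1)))
= 1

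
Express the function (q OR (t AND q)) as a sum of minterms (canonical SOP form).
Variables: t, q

Σm(1, 3) = (NOT t AND q) OR (t AND q)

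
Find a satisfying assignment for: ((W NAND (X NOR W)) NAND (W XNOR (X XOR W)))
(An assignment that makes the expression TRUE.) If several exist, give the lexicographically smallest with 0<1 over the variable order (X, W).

X=1, W=0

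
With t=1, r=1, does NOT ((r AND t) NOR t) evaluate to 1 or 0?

Substituting: NOT ((1 AND 1) NOR 1)
= 1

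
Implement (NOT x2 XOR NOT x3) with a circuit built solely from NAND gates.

(((x2 NAND x2) NAND ((x2 NAND x2) NAND (x3 NAND x3))) NAND ((x3 NAND x3) NAND ((x2 NAND x2) NAND (x3 NAND x3))))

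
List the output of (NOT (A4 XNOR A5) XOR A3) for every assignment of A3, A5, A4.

A3 | A5 | A4 | Output
---------------------
0 | 0 | 0 | 0
0 | 0 | 1 | 1
0 | 1 | 0 | 1
0 | 1 | 1 | 0
1 | 0 | 0 | 1
1 | 0 | 1 | 0
1 | 1 | 0 | 0
1 | 1 | 1 | 1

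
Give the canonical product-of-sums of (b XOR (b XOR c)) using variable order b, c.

ΠM(0, 2) = (b OR c) AND (NOT b OR c)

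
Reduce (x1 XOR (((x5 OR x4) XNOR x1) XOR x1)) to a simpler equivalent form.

By XOR self-cancellation ((E XOR v) XOR v = E):
= ((x5 OR x4) XNOR x1)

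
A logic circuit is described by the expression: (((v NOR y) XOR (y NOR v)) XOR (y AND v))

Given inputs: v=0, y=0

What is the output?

Substituting: (((0 NOR 0) XOR (0 NOR 0)) XOR (0 AND 0))
= 0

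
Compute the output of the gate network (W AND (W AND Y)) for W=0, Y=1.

Substituting: (0 AND (0 AND 1))
= 0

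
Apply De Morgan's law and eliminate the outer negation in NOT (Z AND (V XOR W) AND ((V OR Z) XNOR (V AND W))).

NOT Z OR NOT (V XOR W) OR NOT ((V OR Z) XNOR (V AND W))
De Morgan's: NOT(AND of terms) = OR of negations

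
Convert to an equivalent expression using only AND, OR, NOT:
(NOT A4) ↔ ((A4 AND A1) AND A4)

((NOT A4) AND ((A4 AND A1) AND A4)) OR (A4 AND NOT ((A4 AND A1) AND A4))
(Biconditional = both true or both false)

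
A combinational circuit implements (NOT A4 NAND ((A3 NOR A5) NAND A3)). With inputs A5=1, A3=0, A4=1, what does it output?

Substituting: (NOT 1 NAND ((0 NOR 1) NAND 0))
= 1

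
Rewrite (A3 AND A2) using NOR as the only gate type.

((A3 NOR A3) NOR (A2 NOR A2))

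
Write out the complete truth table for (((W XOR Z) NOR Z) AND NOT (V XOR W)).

V | Z | W | Output
------------------
0 | 0 | 0 | 1
0 | 0 | 1 | 0
0 | 1 | 0 | 0
0 | 1 | 1 | 0
1 | 0 | 0 | 0
1 | 0 | 1 | 0
1 | 1 | 0 | 0
1 | 1 | 1 | 0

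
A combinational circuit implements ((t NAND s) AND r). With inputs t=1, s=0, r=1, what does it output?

Substituting: ((1 NAND 0) AND 1)
= 1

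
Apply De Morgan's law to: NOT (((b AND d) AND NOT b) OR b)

NOT ((b AND d) AND NOT b) AND NOT b
De Morgan's: NOT(OR of terms) = AND of negations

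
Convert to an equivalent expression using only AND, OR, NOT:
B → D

NOT B OR D
(Implication elimination: A → B = NOT A OR B)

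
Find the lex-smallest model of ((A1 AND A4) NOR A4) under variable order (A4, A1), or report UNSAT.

A4=0, A1=0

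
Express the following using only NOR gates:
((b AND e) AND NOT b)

((((b NOR b) NOR (e NOR e)) NOR ((b NOR b) NOR (e NOR e))) NOR ((b NOR b) NOR (b NOR b)))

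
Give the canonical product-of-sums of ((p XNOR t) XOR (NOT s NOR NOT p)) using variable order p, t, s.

ΠM(2, 3, 4, 7) = (p OR NOT t OR s) AND (p OR NOT t OR NOT s) AND (NOT p OR t OR s) AND (NOT p OR NOT t OR NOT s)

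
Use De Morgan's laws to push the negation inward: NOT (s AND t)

NOT s OR NOT t
De Morgan's: NOT(AND of terms) = OR of negations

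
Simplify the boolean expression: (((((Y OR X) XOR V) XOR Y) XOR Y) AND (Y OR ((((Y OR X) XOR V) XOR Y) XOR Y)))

By absorption (E AND (E OR v) = E) then XOR self-cancellation ((E XOR v) XOR v = E):
= ((Y OR X) XOR V)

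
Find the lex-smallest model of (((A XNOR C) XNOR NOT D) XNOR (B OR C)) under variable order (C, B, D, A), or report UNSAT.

C=0, B=0, D=0, A=1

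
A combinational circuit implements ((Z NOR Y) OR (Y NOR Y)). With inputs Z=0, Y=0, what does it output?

Substituting: ((0 NOR 0) OR (0 NOR 0))
= 1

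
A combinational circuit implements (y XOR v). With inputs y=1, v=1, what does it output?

Substituting: (1 XOR 1)
= 0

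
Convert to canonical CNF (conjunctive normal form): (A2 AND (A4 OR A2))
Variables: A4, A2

(A4 OR A2) AND (NOT A4 OR A2)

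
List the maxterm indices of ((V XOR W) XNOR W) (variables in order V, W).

ΠM(2, 3) = (NOT V OR W) AND (NOT V OR NOT W)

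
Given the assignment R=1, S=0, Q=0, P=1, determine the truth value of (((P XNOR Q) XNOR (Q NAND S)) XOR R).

Substituting: (((1 XNOR 0) XNOR (0 NAND 0)) XOR 1)
= 1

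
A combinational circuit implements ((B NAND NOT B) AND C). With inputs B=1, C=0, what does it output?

Substituting: ((1 NAND NOT 1) AND 0)
= 0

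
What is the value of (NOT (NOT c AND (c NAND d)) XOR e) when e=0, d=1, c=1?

Substituting: (NOT (NOT 1 AND (1 NAND 1)) XOR 0)
= 1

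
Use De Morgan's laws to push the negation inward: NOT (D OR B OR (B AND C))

NOT D AND NOT B AND NOT (B AND C)
De Morgan's: NOT(OR of terms) = AND of negations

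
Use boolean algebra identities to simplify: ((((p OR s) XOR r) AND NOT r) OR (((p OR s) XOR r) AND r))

By distribution ((E AND v) OR (E AND NOT v) = E):
= ((p OR s) XOR r)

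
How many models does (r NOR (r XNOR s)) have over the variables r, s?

Satisfying assignments: (0,1)
Count: 1 out of 4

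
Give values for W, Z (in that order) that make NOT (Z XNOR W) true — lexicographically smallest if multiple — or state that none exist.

W=0, Z=1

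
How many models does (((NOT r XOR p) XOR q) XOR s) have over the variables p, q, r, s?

Satisfying assignments: (0,0,0,0), (0,0,1,1), (0,1,0,1), (0,1,1,0), (1,0,0,1), (1,0,1,0), (1,1,0,0), (1,1,1,1)
Count: 8 out of 16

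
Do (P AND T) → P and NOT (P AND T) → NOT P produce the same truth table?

No, Inverse is not equivalent to original (counterexample: T=0, P=1)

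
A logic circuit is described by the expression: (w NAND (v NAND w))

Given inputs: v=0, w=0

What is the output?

Substituting: (0 NAND (0 NAND 0))
= 1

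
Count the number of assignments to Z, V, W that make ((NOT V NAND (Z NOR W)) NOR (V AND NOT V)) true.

Satisfying assignments: (0,0,0)
Count: 1 out of 8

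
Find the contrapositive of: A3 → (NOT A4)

Contrapositive: A4 → NOT A3
Note: A statement and its contrapositive are logically equivalent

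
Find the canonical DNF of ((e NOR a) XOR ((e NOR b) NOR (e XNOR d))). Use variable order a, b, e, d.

(NOT a AND NOT b AND NOT e AND NOT d) OR (NOT a AND NOT b AND NOT e AND d) OR (NOT a AND NOT b AND e AND NOT d) OR (NOT a AND b AND NOT e AND NOT d) OR (NOT a AND b AND e AND NOT d) OR (a AND NOT b AND e AND NOT d) OR (a AND b AND NOT e AND d) OR (a AND b AND e AND NOT d)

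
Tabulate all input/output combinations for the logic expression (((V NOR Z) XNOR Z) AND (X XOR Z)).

X | V | Z | Output
------------------
0 | 0 | 0 | 0
0 | 0 | 1 | 0
0 | 1 | 0 | 0
0 | 1 | 1 | 0
1 | 0 | 0 | 0
1 | 0 | 1 | 0
1 | 1 | 0 | 1
1 | 1 | 1 | 0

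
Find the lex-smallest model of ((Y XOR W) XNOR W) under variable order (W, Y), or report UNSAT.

W=0, Y=0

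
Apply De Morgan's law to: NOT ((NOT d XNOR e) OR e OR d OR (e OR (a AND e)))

NOT (NOT d XNOR e) AND NOT e AND NOT d AND NOT (e OR (a AND e))
De Morgan's: NOT(OR of terms) = AND of negations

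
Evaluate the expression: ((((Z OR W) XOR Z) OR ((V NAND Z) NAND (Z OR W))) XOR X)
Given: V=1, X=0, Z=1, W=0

Substituting: ((((1 OR 0) XOR 1) OR ((1 NAND 1) NAND (1 OR 0))) XOR 0)
= 1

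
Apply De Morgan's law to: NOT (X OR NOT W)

NOT X AND W
De Morgan's: NOT(OR of terms) = AND of negations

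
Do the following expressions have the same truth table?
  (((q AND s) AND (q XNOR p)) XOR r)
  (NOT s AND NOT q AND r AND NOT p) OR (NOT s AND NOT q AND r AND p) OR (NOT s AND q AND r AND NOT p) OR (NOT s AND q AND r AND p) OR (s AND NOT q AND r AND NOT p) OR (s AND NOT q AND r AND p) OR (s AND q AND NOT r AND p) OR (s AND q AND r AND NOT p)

Yes, they are equivalent — the two output columns agree on all 16 assignments:
s | q | r | p | Expression 1 | Expression 2
-------------------------------------------
0 | 0 | 0 | 0 | 0 | 0
0 | 0 | 0 | 1 | 0 | 0
0 | 0 | 1 | 0 | 1 | 1
0 | 0 | 1 | 1 | 1 | 1
0 | 1 | 0 | 0 | 0 | 0
0 | 1 | 0 | 1 | 0 | 0
0 | 1 | 1 | 0 | 1 | 1
0 | 1 | 1 | 1 | 1 | 1
1 | 0 | 0 | 0 | 0 | 0
1 | 0 | 0 | 1 | 0 | 0
1 | 0 | 1 | 0 | 1 | 1
1 | 0 | 1 | 1 | 1 | 1
1 | 1 | 0 | 0 | 0 | 0
1 | 1 | 0 | 1 | 1 | 1
1 | 1 | 1 | 0 | 1 | 1
1 | 1 | 1 | 1 | 0 | 0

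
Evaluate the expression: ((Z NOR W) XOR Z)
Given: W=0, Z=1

Substituting: ((1 NOR 0) XOR 1)
= 1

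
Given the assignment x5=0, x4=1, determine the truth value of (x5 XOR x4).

Substituting: (0 XOR 1)
= 1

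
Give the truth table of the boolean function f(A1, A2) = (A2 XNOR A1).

A1 | A2 | Output
----------------
0 | 0 | 1
0 | 1 | 0
1 | 0 | 0
1 | 1 | 1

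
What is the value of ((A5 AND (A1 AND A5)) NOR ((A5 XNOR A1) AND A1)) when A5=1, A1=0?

Substituting: ((1 AND (0 AND 1)) NOR ((1 XNOR 0) AND 0))
= 1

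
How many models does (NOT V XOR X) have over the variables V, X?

Satisfying assignments: (0,0), (1,1)
Count: 2 out of 4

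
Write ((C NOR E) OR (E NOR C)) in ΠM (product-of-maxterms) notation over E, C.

ΠM(1, 2, 3) = (E OR NOT C) AND (NOT E OR C) AND (NOT E OR NOT C)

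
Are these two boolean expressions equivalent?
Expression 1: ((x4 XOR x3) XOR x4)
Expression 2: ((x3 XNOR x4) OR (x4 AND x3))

No. Counterexample: with x4=0, x3=0, Expression 1 = 0 but Expression 2 = 1.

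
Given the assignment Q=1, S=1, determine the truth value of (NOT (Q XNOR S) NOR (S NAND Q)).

Substituting: (NOT (1 XNOR 1) NOR (1 NAND 1))
= 1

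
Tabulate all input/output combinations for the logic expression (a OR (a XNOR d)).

d | a | Output
--------------
0 | 0 | 1
0 | 1 | 1
1 | 0 | 0
1 | 1 | 1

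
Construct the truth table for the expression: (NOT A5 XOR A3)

A3 | A5 | Output
----------------
0 | 0 | 1
0 | 1 | 0
1 | 0 | 0
1 | 1 | 1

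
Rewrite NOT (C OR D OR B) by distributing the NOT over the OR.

NOT C AND NOT D AND NOT B
De Morgan's: NOT(OR of terms) = AND of negations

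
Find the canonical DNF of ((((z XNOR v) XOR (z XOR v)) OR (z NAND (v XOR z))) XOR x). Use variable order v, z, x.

(NOT v AND NOT z AND NOT x) OR (NOT v AND z AND NOT x) OR (v AND NOT z AND NOT x) OR (v AND z AND NOT x)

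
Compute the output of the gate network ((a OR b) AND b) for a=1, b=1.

Substituting: ((1 OR 1) AND 1)
= 1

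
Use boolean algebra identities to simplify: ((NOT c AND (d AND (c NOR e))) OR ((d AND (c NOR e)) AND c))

By distribution ((E AND v) OR (E AND NOT v) = E):
= (d AND (c NOR e))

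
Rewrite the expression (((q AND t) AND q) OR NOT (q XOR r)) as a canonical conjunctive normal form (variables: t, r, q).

(t OR r OR NOT q) AND (t OR NOT r OR q) AND (NOT t OR NOT r OR q)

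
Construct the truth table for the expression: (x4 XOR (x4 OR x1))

x4 | x1 | Output
----------------
0 | 0 | 0
0 | 1 | 1
1 | 0 | 0
1 | 1 | 0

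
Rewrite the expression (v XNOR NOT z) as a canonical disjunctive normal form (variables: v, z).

(NOT v AND z) OR (v AND NOT z)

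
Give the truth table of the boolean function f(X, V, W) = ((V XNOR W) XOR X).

X | V | W | Output
------------------
0 | 0 | 0 | 1
0 | 0 | 1 | 0
0 | 1 | 0 | 0
0 | 1 | 1 | 1
1 | 0 | 0 | 0
1 | 0 | 1 | 1
1 | 1 | 0 | 1
1 | 1 | 1 | 0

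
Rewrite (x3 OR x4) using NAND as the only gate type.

((x3 NAND x3) NAND (x4 NAND x4))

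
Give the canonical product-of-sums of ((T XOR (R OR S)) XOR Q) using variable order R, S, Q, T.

ΠM(0, 3, 5, 6, 9, 10, 13, 14) = (R OR S OR Q OR T) AND (R OR S OR NOT Q OR NOT T) AND (R OR NOT S OR Q OR NOT T) AND (R OR NOT S OR NOT Q OR T) AND (NOT R OR S OR Q OR NOT T) AND (NOT R OR S OR NOT Q OR T) AND (NOT R OR NOT S OR Q OR NOT T) AND (NOT R OR NOT S OR NOT Q OR T)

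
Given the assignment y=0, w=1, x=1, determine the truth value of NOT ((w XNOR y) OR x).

Substituting: NOT ((1 XNOR 0) OR 1)
= 0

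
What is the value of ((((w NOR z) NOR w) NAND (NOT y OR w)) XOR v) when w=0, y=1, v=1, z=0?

Substituting: ((((0 NOR 0) NOR 0) NAND (NOT 1 OR 0)) XOR 1)
= 0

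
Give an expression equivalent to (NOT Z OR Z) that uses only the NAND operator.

(((Z NAND Z) NAND (Z NAND Z)) NAND (Z NAND Z))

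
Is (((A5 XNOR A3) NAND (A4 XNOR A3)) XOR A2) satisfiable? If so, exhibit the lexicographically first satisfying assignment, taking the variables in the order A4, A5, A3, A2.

A4=0, A5=0, A3=0, A2=1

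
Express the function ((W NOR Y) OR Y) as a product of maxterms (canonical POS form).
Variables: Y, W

ΠM(1) = (Y OR NOT W)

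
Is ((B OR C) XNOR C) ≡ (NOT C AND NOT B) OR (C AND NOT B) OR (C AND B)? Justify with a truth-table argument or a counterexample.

Yes, they are equivalent — the two output columns agree on all 4 assignments:
C | B | Expression 1 | Expression 2
-----------------------------------
0 | 0 | 1 | 1
0 | 1 | 0 | 0
1 | 0 | 1 | 1
1 | 1 | 1 | 1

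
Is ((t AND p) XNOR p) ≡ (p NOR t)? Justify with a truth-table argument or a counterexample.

No. Counterexample: with t=1, p=0, Expression 1 = 1 but Expression 2 = 0.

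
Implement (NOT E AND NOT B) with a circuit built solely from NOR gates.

(((E NOR E) NOR (E NOR E)) NOR ((B NOR B) NOR (B NOR B)))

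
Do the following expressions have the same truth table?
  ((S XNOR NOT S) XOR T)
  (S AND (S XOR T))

No. Counterexample: with T=0, S=1, Expression 1 = 0 but Expression 2 = 1.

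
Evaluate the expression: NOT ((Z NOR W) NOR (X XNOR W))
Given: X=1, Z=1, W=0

Substituting: NOT ((1 NOR 0) NOR (1 XNOR 0))
= 0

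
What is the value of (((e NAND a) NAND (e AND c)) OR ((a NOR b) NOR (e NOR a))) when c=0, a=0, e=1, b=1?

Substituting: (((1 NAND 0) NAND (1 AND 0)) OR ((0 NOR 1) NOR (1 NOR 0)))
= 1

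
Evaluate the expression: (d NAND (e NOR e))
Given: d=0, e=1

Substituting: (0 NAND (1 NOR 1))
= 1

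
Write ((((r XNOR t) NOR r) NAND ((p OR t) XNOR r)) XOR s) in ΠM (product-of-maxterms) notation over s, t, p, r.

ΠM(8, 9, 10, 11, 12, 13, 14, 15) = (NOT s OR t OR p OR r) AND (NOT s OR t OR p OR NOT r) AND (NOT s OR t OR NOT p OR r) AND (NOT s OR t OR NOT p OR NOT r) AND (NOT s OR NOT t OR p OR r) AND (NOT s OR NOT t OR p OR NOT r) AND (NOT s OR NOT t OR NOT p OR r) AND (NOT s OR NOT t OR NOT p OR NOT r)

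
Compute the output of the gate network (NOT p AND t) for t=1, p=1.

Substituting: (NOT 1 AND 1)
= 0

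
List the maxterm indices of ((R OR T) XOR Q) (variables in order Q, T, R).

ΠM(0, 5, 6, 7) = (Q OR T OR R) AND (NOT Q OR T OR NOT R) AND (NOT Q OR NOT T OR R) AND (NOT Q OR NOT T OR NOT R)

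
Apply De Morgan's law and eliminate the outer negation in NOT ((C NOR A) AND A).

NOT (C NOR A) OR NOT A
De Morgan's: NOT(AND of terms) = OR of negations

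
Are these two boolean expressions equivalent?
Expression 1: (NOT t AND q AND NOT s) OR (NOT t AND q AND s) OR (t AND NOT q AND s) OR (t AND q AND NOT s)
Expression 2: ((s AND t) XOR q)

Yes, they are equivalent — the two output columns agree on all 8 assignments:
t | q | s | Expression 1 | Expression 2
---------------------------------------
0 | 0 | 0 | 0 | 0
0 | 0 | 1 | 0 | 0
0 | 1 | 0 | 1 | 1
0 | 1 | 1 | 1 | 1
1 | 0 | 0 | 0 | 0
1 | 0 | 1 | 1 | 1
1 | 1 | 0 | 1 | 1
1 | 1 | 1 | 0 | 0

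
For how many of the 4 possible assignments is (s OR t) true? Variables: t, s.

Satisfying assignments: (0,1), (1,0), (1,1)
Count: 3 out of 4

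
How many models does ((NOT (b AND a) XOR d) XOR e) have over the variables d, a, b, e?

Satisfying assignments: (0,0,0,0), (0,0,1,0), (0,1,0,0), (0,1,1,1), (1,0,0,1), (1,0,1,1), (1,1,0,1), (1,1,1,0)
Count: 8 out of 16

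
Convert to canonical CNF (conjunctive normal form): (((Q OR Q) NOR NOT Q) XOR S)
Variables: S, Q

(S OR Q) AND (S OR NOT Q)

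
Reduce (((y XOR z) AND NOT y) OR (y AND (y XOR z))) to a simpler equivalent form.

By distribution ((E AND v) OR (E AND NOT v) = E):
= (y XOR z)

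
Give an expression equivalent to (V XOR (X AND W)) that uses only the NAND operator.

((V NAND (V NAND ((X NAND W) NAND (X NAND W)))) NAND (((X NAND W) NAND (X NAND W)) NAND (V NAND ((X NAND W) NAND (X NAND W)))))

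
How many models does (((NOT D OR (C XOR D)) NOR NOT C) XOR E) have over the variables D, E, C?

Satisfying assignments: (0,1,0), (0,1,1), (1,0,1), (1,1,0)
Count: 4 out of 8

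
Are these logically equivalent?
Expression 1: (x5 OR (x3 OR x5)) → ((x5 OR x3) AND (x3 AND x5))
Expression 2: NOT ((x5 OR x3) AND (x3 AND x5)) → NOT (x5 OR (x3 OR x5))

Yes, Contrapositive is always equivalent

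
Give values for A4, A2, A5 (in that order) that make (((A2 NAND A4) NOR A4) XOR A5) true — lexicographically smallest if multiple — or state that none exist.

A4=0, A2=0, A5=1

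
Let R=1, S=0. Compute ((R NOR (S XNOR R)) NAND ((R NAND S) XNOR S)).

Substituting: ((1 NOR (0 XNOR 1)) NAND ((1 NAND 0) XNOR 0))
= 1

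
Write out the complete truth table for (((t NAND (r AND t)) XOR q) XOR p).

q | r | p | t | Output
----------------------
0 | 0 | 0 | 0 | 1
0 | 0 | 0 | 1 | 1
0 | 0 | 1 | 0 | 0
0 | 0 | 1 | 1 | 0
0 | 1 | 0 | 0 | 1
0 | 1 | 0 | 1 | 0
0 | 1 | 1 | 0 | 0
0 | 1 | 1 | 1 | 1
1 | 0 | 0 | 0 | 0
1 | 0 | 0 | 1 | 0
1 | 0 | 1 | 0 | 1
1 | 0 | 1 | 1 | 1
1 | 1 | 0 | 0 | 0
1 | 1 | 0 | 1 | 1
1 | 1 | 1 | 0 | 1
1 | 1 | 1 | 1 | 0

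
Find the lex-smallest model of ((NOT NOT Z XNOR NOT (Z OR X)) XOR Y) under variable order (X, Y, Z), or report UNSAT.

X=0, Y=1, Z=0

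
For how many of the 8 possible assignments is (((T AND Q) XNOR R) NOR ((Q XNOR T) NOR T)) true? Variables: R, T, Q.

Satisfying assignments: (0,1,1), (1,0,0), (1,1,0)
Count: 3 out of 8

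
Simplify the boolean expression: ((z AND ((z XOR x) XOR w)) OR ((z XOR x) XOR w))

By absorption (E OR (E AND v) = E):
= ((z XOR x) XOR w)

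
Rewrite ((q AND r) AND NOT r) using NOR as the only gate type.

((((q NOR q) NOR (r NOR r)) NOR ((q NOR q) NOR (r NOR r))) NOR ((r NOR r) NOR (r NOR r)))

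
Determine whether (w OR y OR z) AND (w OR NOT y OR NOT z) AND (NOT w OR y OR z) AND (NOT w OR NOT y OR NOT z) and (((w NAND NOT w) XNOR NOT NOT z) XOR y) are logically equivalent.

Yes, they are equivalent — the two output columns agree on all 8 assignments:
w | y | z | Expression 1 | Expression 2
---------------------------------------
0 | 0 | 0 | 0 | 0
0 | 0 | 1 | 1 | 1
0 | 1 | 0 | 1 | 1
0 | 1 | 1 | 0 | 0
1 | 0 | 0 | 0 | 0
1 | 0 | 1 | 1 | 1
1 | 1 | 0 | 1 | 1
1 | 1 | 1 | 0 | 0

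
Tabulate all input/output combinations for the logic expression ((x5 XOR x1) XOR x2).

x2 | x5 | x1 | Output
---------------------
0 | 0 | 0 | 0
0 | 0 | 1 | 1
0 | 1 | 0 | 1
0 | 1 | 1 | 0
1 | 0 | 0 | 1
1 | 0 | 1 | 0
1 | 1 | 0 | 0
1 | 1 | 1 | 1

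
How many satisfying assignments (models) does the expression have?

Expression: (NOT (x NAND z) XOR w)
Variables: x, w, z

Satisfying assignments: (0,1,0), (0,1,1), (1,0,1), (1,1,0)
Count: 4 out of 8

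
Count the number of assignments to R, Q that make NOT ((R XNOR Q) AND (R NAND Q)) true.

Satisfying assignments: (0,1), (1,0), (1,1)
Count: 3 out of 4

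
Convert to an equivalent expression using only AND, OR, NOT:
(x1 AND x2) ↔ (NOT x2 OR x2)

((x1 AND x2) AND (NOT x2 OR x2)) OR (NOT (x1 AND x2) AND NOT (NOT x2 OR x2))
(Biconditional = both true or both false)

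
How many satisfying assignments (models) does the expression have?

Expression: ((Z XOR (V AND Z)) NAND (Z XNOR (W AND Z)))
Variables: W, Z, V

Satisfying assignments: (0,0,0), (0,0,1), (0,1,0), (0,1,1), (1,0,0), (1,0,1), (1,1,1)
Count: 7 out of 8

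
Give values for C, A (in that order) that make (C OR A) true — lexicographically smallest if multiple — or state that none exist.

C=0, A=1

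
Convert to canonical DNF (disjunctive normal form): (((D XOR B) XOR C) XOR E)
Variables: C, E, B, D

(NOT C AND NOT E AND NOT B AND D) OR (NOT C AND NOT E AND B AND NOT D) OR (NOT C AND E AND NOT B AND NOT D) OR (NOT C AND E AND B AND D) OR (C AND NOT E AND NOT B AND NOT D) OR (C AND NOT E AND B AND D) OR (C AND E AND NOT B AND D) OR (C AND E AND B AND NOT D)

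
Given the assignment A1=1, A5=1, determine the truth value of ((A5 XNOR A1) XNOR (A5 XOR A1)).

Substituting: ((1 XNOR 1) XNOR (1 XOR 1))
= 0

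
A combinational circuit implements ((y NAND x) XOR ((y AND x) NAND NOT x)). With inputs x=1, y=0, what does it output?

Substituting: ((0 NAND 1) XOR ((0 AND 1) NAND NOT 1))
= 0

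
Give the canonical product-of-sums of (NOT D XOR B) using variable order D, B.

ΠM(1, 2) = (D OR NOT B) AND (NOT D OR B)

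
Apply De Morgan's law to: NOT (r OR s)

NOT r AND NOT s
De Morgan's: NOT(OR of terms) = AND of negations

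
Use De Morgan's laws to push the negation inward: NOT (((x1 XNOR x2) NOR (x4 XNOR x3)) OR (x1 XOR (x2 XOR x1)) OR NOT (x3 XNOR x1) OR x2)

NOT ((x1 XNOR x2) NOR (x4 XNOR x3)) AND NOT (x1 XOR (x2 XOR x1)) AND (x3 XNOR x1) AND NOT x2
De Morgan's: NOT(OR of terms) = AND of negations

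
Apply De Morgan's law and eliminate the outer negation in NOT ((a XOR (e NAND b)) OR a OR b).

NOT (a XOR (e NAND b)) AND NOT a AND NOT b
De Morgan's: NOT(OR of terms) = AND of negations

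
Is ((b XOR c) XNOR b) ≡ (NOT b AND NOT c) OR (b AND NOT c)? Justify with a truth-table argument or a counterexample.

Yes, they are equivalent — the two output columns agree on all 4 assignments:
b | c | Expression 1 | Expression 2
-----------------------------------
0 | 0 | 1 | 1
0 | 1 | 0 | 0
1 | 0 | 1 | 1
1 | 1 | 0 | 0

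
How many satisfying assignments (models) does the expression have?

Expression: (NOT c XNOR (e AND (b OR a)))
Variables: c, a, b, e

Satisfying assignments: (0,0,1,1), (0,1,0,1), (0,1,1,1), (1,0,0,0), (1,0,0,1), (1,0,1,0), (1,1,0,0), (1,1,1,0)
Count: 8 out of 16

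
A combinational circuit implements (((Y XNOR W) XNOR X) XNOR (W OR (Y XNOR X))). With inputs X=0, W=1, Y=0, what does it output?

Substituting: (((0 XNOR 1) XNOR 0) XNOR (1 OR (0 XNOR 0)))
= 1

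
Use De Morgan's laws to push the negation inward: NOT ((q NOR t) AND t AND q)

NOT (q NOR t) OR NOT t OR NOT q
De Morgan's: NOT(AND of terms) = OR of negations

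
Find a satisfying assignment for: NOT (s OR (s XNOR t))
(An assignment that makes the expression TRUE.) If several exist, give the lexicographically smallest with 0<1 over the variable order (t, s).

t=1, s=0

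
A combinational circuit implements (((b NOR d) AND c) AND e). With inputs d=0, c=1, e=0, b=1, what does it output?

Substituting: (((1 NOR 0) AND 1) AND 0)
= 0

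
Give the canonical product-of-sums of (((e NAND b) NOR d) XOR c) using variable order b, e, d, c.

ΠM(0, 2, 4, 6, 8, 10, 13, 14) = (b OR e OR d OR c) AND (b OR e OR NOT d OR c) AND (b OR NOT e OR d OR c) AND (b OR NOT e OR NOT d OR c) AND (NOT b OR e OR d OR c) AND (NOT b OR e OR NOT d OR c) AND (NOT b OR NOT e OR d OR NOT c) AND (NOT b OR NOT e OR NOT d OR c)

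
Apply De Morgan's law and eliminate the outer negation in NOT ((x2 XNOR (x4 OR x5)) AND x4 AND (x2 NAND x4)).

NOT (x2 XNOR (x4 OR x5)) OR NOT x4 OR NOT (x2 NAND x4)
De Morgan's: NOT(AND of terms) = OR of negations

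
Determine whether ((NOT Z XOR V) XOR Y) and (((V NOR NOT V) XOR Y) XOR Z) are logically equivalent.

No. Counterexample: with V=0, Y=0, Z=0, Expression 1 = 1 but Expression 2 = 0.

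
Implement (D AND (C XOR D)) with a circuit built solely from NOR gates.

((D NOR D) NOR (((((C NOR D) NOR (C NOR D)) NOR ((C NOR D) NOR (C NOR D))) NOR ((((C NOR C) NOR (D NOR D)) NOR ((C NOR C) NOR (D NOR D))) NOR (((C NOR C) NOR (D NOR D)) NOR ((C NOR C) NOR (D NOR D))))) NOR ((((C NOR D) NOR (C NOR D)) NOR ((C NOR D) NOR (C NOR D))) NOR ((((C NOR C) NOR (D NOR D)) NOR ((C NOR C) NOR (D NOR D))) NOR (((C NOR C) NOR (D NOR D)) NOR ((C NOR C) NOR (D NOR D)))))))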